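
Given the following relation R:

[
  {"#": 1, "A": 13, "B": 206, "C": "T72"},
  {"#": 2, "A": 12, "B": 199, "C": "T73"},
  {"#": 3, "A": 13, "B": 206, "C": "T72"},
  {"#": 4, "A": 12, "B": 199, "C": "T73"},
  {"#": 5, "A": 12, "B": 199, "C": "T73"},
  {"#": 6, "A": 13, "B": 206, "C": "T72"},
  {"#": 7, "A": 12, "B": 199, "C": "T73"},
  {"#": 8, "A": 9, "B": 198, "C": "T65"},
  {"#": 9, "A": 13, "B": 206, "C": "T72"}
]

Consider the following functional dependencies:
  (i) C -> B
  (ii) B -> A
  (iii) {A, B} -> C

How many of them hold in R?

(i) C -> B: every LHS value maps to a single RHS value — holds.
(ii) B -> A: every LHS value maps to a single RHS value — holds.
(iii) {A, B} -> C: every LHS value maps to a single RHS value — holds.
3 of the 3 dependencies hold.

3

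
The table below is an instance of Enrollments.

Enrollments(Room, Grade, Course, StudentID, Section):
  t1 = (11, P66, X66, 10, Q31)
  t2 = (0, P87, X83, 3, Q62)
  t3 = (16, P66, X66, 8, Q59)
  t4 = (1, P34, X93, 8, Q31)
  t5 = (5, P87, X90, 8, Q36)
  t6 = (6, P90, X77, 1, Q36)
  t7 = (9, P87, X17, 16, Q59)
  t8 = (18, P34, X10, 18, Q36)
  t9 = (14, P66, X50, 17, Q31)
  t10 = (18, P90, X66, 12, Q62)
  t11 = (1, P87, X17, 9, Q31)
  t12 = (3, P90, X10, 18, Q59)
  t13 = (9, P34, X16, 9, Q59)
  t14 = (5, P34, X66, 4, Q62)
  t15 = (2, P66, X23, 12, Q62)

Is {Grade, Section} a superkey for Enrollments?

Rows 1 and 9 have the same {Grade, Section} value (Grade=P66, Section=Q31) but are distinct tuples, so {Grade, Section} does not determine every attribute — not a superkey.

No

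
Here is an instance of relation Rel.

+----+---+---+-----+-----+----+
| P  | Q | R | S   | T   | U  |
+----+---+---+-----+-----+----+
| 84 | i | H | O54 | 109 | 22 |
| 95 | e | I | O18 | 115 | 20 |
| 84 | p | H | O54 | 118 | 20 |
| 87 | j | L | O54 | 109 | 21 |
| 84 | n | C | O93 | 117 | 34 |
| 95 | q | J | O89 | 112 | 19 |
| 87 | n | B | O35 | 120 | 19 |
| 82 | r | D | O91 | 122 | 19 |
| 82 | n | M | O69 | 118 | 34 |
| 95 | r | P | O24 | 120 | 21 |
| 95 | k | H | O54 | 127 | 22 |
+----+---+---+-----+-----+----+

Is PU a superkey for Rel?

All 11 rows have distinct PU values, so PU → (all attributes) holds and PU is a superkey.

Yes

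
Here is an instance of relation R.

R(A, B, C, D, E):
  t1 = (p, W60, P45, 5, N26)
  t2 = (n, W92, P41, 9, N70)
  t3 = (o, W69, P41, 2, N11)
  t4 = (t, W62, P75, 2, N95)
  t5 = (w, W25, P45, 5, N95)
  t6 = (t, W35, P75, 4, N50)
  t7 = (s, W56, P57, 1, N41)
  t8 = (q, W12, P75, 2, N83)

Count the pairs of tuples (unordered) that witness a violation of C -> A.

C=P45: violating pairs (1,5) — 1 pair.
C=P41: violating pairs (2,3) — 1 pair.
C=P75: violating pairs (4,8), (6,8) — 2 pairs.

4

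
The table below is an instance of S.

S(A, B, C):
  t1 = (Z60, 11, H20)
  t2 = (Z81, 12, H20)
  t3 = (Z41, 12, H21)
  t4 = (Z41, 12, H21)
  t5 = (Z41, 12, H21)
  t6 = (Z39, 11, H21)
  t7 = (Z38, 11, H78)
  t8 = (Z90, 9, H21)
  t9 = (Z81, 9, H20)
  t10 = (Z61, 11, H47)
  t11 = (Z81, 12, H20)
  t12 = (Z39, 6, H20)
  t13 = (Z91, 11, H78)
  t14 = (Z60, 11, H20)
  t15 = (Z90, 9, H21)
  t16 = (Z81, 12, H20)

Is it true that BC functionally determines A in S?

(B=11, C=H20): rows 1, 14 → A = Z60, Z60 ✓
(B=12, C=H20): rows 2, 11, 16 → A = Z81, Z81, Z81 ✓
(B=12, C=H21): rows 3, 4, 5 → A = Z41, Z41, Z41 ✓
(B=11, C=H21): row 6 → A = Z39 ✓
(B=11, C=H78): rows 7, 13 → A takes values {Z38, Z91} — violation
(B=9, C=H21): rows 8, 15 → A = Z90, Z90 ✓
(B=9, C=H20): row 9 → A = Z81 ✓
(B=11, C=H47): row 10 → A = Z61 ✓
(B=6, C=H20): row 12 → A = Z39 ✓
Two rows agree on BC but differ on A, so BC → A does not hold.

No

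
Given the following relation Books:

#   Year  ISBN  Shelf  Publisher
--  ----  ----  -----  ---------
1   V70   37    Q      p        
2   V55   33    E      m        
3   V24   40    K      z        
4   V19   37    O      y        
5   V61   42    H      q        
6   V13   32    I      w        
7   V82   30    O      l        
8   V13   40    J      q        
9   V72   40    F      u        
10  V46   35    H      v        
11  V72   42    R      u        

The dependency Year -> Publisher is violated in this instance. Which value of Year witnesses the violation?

V13

Year=V70: row 1 → Publisher = p ✓
Year=V55: row 2 → Publisher = m ✓
Year=V24: row 3 → Publisher = z ✓
Year=V19: row 4 → Publisher = y ✓
Year=V61: row 5 → Publisher = q ✓
Year=V13: rows 6, 8 → Publisher takes values {w, q} — violation
Year=V82: row 7 → Publisher = l ✓
Year=V72: rows 9, 11 → Publisher = u, u ✓
Year=V46: row 10 → Publisher = v ✓
The only Year value with inconsistent Publisher is Year=V13.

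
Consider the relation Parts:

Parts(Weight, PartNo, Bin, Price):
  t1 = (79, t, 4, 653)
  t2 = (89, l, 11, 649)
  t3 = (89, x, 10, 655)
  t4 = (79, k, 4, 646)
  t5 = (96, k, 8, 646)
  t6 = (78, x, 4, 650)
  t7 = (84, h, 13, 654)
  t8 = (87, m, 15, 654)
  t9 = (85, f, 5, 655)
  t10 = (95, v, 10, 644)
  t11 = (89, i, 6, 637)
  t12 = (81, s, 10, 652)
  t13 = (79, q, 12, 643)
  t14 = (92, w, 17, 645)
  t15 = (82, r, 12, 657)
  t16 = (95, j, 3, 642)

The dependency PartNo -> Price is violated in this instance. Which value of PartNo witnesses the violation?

x

PartNo=t: row 1 → Price = 653 ✓
PartNo=l: row 2 → Price = 649 ✓
PartNo=x: rows 3, 6 → Price takes values {655, 650} — violation
PartNo=k: rows 4, 5 → Price = 646, 646 ✓
PartNo=h: row 7 → Price = 654 ✓
PartNo=m: row 8 → Price = 654 ✓
PartNo=f: row 9 → Price = 655 ✓
PartNo=v: row 10 → Price = 644 ✓
PartNo=i: row 11 → Price = 637 ✓
PartNo=s: row 12 → Price = 652 ✓
PartNo=q: row 13 → Price = 643 ✓
PartNo=w: row 14 → Price = 645 ✓
PartNo=r: row 15 → Price = 657 ✓
PartNo=j: row 16 → Price = 642 ✓
The only PartNo value with inconsistent Price is PartNo=x.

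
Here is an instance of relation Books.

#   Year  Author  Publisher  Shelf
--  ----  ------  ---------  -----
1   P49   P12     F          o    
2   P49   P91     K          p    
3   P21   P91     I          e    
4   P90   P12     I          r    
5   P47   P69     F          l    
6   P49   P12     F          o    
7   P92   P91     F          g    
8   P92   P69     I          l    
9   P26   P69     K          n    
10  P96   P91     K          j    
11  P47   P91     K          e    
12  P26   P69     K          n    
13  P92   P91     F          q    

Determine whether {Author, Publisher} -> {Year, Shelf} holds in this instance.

No

(Author=P12, Publisher=F): rows 1, 6 → {Year,Shelf} = (P49, o), (P49, o) ✓
(Author=P91, Publisher=K): rows 2, 10, 11 → {Year,Shelf} takes values {(P49, p), (P96, j), (P47, e)} — violation
(Author=P91, Publisher=I): row 3 → {Year,Shelf} = (P21, e) ✓
(Author=P12, Publisher=I): row 4 → {Year,Shelf} = (P90, r) ✓
(Author=P69, Publisher=F): row 5 → {Year,Shelf} = (P47, l) ✓
(Author=P91, Publisher=F): rows 7, 13 → {Year,Shelf} takes values {(P92, g), (P92, q)} — violation
(Author=P69, Publisher=I): row 8 → {Year,Shelf} = (P92, l) ✓
(Author=P69, Publisher=K): rows 9, 12 → {Year,Shelf} = (P26, n), (P26, n) ✓
Two rows agree on {Author, Publisher} but differ on {Year, Shelf}, so {Author, Publisher} -> {Year, Shelf} does not hold.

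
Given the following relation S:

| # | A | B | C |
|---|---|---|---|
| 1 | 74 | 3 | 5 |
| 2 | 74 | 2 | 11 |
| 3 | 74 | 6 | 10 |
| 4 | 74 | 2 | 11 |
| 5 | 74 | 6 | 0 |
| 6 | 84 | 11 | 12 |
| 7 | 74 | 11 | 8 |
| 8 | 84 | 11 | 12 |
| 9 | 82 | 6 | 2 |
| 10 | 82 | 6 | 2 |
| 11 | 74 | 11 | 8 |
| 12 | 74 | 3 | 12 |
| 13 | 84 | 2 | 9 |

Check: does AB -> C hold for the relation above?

(A=74, B=3): rows 1, 12 → C takes values {5, 12} — violation
(A=74, B=2): rows 2, 4 → C = 11, 11 ✓
(A=74, B=6): rows 3, 5 → C takes values {10, 0} — violation
(A=84, B=11): rows 6, 8 → C = 12, 12 ✓
(A=74, B=11): rows 7, 11 → C = 8, 8 ✓
(A=82, B=6): rows 9, 10 → C = 2, 2 ✓
(A=84, B=2): row 13 → C = 9 ✓
Two rows agree on AB but differ on C, so AB -> C does not hold.

No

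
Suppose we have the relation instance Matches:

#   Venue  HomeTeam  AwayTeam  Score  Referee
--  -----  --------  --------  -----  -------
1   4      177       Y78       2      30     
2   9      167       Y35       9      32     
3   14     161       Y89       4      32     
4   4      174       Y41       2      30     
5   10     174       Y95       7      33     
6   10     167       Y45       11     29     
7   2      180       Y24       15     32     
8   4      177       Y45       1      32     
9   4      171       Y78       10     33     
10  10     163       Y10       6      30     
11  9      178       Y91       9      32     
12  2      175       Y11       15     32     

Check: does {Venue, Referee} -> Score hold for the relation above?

Yes

(Venue=4, Referee=30): rows 1, 4 → Score = 2, 2 ✓
(Venue=9, Referee=32): rows 2, 11 → Score = 9, 9 ✓
(Venue=14, Referee=32): row 3 → Score = 4 ✓
(Venue=10, Referee=33): row 5 → Score = 7 ✓
(Venue=10, Referee=29): row 6 → Score = 11 ✓
(Venue=2, Referee=32): rows 7, 12 → Score = 15, 15 ✓
(Venue=4, Referee=32): row 8 → Score = 1 ✓
(Venue=4, Referee=33): row 9 → Score = 10 ✓
(Venue=10, Referee=30): row 10 → Score = 6 ✓
Every {Venue, Referee} value is associated with a single Score value, so {Venue, Referee} -> Score holds.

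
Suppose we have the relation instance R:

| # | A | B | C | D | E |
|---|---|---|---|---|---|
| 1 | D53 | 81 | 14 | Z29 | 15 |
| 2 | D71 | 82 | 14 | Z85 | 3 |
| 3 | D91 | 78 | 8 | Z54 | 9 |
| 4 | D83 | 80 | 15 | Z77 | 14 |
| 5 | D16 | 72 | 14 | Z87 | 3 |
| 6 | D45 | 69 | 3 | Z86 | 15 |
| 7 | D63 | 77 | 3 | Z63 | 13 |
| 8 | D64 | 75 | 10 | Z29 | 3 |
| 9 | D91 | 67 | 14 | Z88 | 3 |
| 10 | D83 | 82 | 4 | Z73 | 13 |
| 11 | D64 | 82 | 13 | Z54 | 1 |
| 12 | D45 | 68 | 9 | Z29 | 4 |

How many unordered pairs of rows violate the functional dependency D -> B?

4

D=Z29: violating pairs (1,8), (1,12), (8,12) — 3 pairs.
D=Z54: violating pairs (3,11) — 1 pair.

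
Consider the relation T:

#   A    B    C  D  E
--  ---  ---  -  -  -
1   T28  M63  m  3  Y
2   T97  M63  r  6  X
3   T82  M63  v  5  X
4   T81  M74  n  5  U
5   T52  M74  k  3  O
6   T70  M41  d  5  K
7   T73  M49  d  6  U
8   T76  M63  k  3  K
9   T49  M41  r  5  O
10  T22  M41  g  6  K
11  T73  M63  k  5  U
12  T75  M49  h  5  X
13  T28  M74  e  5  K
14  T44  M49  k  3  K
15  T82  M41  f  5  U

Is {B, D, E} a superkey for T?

All 15 rows have distinct {B, D, E} values, so {B, D, E} → (all attributes) holds and {B, D, E} is a superkey.

Yes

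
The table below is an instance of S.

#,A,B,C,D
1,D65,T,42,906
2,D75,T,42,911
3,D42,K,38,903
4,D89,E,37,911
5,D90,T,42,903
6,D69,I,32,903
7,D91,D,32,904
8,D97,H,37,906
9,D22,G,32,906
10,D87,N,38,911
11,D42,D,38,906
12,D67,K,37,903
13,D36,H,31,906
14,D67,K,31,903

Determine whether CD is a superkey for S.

Yes

All 14 rows have distinct CD values, so CD → (all attributes) holds and CD is a superkey.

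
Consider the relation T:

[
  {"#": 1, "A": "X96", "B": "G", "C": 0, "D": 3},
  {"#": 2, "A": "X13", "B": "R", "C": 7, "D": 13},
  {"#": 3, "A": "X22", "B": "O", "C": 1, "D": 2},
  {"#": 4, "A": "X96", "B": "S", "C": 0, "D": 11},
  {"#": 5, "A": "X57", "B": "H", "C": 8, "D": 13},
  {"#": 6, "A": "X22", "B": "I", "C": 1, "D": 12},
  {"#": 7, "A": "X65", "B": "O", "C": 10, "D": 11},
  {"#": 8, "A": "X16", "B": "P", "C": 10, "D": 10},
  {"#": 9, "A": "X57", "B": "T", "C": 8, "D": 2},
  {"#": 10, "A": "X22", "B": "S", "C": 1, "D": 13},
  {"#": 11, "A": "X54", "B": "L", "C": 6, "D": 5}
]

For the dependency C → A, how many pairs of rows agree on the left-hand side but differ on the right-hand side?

1

C=0: all 2 rows agree on A — 0 pairs.
C=1: all 3 rows agree on A — 0 pairs.
C=8: all 2 rows agree on A — 0 pairs.
C=10: violating pairs (7,8) — 1 pair.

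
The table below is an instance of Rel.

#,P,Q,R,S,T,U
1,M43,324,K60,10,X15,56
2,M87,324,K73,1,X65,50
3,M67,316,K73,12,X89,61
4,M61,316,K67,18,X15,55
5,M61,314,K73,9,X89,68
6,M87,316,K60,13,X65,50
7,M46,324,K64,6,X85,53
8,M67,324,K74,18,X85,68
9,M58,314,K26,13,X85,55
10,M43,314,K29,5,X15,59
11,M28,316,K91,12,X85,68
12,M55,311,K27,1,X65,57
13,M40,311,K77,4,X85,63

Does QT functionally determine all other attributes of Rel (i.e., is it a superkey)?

No

Rows 7 and 8 have the same QT value (Q=324, T=X85) but are distinct tuples, so QT does not determine every attribute — not a superkey.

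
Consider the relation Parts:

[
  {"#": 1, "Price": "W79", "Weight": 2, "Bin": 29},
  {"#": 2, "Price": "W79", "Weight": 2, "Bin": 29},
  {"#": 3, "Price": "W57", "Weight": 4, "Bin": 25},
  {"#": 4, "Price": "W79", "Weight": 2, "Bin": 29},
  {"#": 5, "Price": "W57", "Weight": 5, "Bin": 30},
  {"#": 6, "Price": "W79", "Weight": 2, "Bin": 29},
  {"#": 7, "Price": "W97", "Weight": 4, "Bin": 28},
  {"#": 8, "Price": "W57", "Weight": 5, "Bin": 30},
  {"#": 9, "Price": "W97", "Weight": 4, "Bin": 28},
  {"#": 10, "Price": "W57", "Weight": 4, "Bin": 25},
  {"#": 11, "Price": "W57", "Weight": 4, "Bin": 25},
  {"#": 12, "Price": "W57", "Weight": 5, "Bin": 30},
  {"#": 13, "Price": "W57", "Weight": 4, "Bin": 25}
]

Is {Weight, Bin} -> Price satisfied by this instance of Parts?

Yes

(Weight=2, Bin=29): rows 1, 2, 4, 6 → Price = W79, W79, W79, W79 ✓
(Weight=4, Bin=25): rows 3, 10, 11, 13 → Price = W57, W57, W57, W57 ✓
(Weight=5, Bin=30): rows 5, 8, 12 → Price = W57, W57, W57 ✓
(Weight=4, Bin=28): rows 7, 9 → Price = W97, W97 ✓
Every {Weight, Bin} value is associated with a single Price value, so {Weight, Bin} -> Price holds.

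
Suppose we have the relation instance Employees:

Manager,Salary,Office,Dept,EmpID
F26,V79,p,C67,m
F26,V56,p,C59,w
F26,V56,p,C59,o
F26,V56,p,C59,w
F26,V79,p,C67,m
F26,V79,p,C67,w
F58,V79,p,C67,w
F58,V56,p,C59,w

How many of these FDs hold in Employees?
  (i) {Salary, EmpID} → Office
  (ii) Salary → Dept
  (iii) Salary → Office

3

(i) {Salary, EmpID} → Office: every LHS value maps to a single RHS value — holds.
(ii) Salary → Dept: every LHS value maps to a single RHS value — holds.
(iii) Salary → Office: every LHS value maps to a single RHS value — holds.
3 of the 3 dependencies hold.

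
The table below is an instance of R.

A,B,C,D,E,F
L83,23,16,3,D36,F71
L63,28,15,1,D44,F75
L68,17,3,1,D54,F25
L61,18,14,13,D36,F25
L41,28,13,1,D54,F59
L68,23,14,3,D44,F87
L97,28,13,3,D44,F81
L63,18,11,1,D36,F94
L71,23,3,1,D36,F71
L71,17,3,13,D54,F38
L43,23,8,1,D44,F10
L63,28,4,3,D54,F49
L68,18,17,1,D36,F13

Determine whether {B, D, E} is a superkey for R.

Two distinct rows share (B=18, D=1, E=D36), so {B, D, E} does not determine every attribute — not a superkey.

No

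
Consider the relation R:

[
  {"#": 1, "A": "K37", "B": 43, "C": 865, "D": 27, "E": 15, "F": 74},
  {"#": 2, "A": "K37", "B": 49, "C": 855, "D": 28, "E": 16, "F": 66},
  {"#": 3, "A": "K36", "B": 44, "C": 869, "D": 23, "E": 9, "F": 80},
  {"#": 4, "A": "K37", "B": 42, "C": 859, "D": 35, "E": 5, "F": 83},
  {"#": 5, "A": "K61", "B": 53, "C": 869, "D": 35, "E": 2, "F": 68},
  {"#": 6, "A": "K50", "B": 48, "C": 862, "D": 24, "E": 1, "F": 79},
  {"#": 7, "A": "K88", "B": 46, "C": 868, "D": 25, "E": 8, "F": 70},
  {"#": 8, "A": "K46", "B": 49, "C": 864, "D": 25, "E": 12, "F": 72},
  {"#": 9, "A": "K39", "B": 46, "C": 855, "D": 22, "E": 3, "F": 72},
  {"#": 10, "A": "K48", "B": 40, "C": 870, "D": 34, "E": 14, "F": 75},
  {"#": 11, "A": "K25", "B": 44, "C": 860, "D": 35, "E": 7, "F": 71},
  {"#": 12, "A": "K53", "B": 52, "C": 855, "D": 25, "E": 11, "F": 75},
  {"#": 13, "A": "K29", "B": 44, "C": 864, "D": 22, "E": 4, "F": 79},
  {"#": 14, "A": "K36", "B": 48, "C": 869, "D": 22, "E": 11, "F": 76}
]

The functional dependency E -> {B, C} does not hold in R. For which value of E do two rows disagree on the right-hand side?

E=15: row 1 → {B,C} = (43, 865) ✓
E=16: row 2 → {B,C} = (49, 855) ✓
E=9: row 3 → {B,C} = (44, 869) ✓
E=5: row 4 → {B,C} = (42, 859) ✓
E=2: row 5 → {B,C} = (53, 869) ✓
E=1: row 6 → {B,C} = (48, 862) ✓
E=8: row 7 → {B,C} = (46, 868) ✓
E=12: row 8 → {B,C} = (49, 864) ✓
E=3: row 9 → {B,C} = (46, 855) ✓
E=14: row 10 → {B,C} = (40, 870) ✓
E=7: row 11 → {B,C} = (44, 860) ✓
E=11: rows 12, 14 → {B,C} takes values {(52, 855), (48, 869)} — violation
E=4: row 13 → {B,C} = (44, 864) ✓
The only E value with inconsistent RHS is E=11.

11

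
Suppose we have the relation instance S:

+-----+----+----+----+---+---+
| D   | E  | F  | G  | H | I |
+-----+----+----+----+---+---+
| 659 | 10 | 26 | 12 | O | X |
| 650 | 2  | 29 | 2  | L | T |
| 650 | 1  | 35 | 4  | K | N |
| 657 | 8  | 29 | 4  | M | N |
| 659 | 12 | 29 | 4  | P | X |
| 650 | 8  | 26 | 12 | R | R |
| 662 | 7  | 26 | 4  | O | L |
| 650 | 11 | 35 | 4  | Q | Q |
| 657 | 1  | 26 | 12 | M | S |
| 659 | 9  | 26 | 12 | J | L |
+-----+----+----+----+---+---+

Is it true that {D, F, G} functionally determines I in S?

(D=659, F=26, G=12): 2 rows → I takes values {X, L} — violation
(D=650, F=29, G=2): 1 row → I = T ✓
(D=650, F=35, G=4): 2 rows → I takes values {N, Q} — violation
(D=657, F=29, G=4): 1 row → I = N ✓
(D=659, F=29, G=4): 1 row → I = X ✓
(D=650, F=26, G=12): 1 row → I = R ✓
(D=662, F=26, G=4): 1 row → I = L ✓
(D=657, F=26, G=12): 1 row → I = S ✓
Two rows agree on {D, F, G} but differ on I, so {D, F, G} → I does not hold.

No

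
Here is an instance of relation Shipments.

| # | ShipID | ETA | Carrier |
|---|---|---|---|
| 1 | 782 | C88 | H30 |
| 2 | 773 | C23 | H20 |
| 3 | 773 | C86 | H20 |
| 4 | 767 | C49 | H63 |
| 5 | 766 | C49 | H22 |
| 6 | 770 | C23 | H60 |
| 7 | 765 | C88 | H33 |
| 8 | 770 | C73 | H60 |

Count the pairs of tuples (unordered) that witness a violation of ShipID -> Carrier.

ShipID=773: all 2 rows agree on Carrier — 0 pairs.
ShipID=770: all 2 rows agree on Carrier — 0 pairs.

0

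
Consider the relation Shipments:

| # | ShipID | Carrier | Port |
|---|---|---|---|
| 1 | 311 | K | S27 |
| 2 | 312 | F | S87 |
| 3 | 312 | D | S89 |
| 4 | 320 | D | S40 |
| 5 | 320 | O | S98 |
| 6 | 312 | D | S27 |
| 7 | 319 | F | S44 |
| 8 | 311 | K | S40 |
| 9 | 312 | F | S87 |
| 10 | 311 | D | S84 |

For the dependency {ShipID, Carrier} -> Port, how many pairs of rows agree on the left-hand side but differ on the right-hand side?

2

(ShipID=311, Carrier=K): violating pairs (1,8) — 1 pair.
(ShipID=312, Carrier=F): all 2 rows agree on Port — 0 pairs.
(ShipID=312, Carrier=D): violating pairs (3,6) — 1 pair.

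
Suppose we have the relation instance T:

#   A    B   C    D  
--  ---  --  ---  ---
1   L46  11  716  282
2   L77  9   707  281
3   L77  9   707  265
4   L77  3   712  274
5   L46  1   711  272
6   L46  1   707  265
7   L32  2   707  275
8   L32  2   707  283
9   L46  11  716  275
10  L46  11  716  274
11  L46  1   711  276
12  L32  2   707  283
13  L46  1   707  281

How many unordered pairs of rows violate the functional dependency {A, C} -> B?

(A=L46, C=716): all 3 rows agree on B — 0 pairs.
(A=L77, C=707): all 2 rows agree on B — 0 pairs.
(A=L46, C=711): all 2 rows agree on B — 0 pairs.
(A=L46, C=707): all 2 rows agree on B — 0 pairs.
(A=L32, C=707): all 3 rows agree on B — 0 pairs.

0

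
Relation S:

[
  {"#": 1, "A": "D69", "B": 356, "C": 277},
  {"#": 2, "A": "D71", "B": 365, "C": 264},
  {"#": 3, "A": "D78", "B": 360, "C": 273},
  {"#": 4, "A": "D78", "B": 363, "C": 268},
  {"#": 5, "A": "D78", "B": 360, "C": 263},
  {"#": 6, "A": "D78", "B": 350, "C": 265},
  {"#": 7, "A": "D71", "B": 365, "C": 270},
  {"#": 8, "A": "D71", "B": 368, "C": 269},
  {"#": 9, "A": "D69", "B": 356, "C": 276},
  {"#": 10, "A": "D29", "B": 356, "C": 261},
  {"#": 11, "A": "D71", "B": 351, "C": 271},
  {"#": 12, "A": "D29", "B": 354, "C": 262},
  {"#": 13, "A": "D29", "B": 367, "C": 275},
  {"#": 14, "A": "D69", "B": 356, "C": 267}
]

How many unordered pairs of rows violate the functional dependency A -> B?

A=D69: all 3 rows agree on B — 0 pairs.
A=D71: violating pairs (2,8), (2,11), (7,8), (7,11), (8,11) — 5 pairs.
A=D78: violating pairs (3,4), (3,6), (4,5), (4,6), (5,6) — 5 pairs.
A=D29: violating pairs (10,12), (10,13), (12,13) — 3 pairs.

13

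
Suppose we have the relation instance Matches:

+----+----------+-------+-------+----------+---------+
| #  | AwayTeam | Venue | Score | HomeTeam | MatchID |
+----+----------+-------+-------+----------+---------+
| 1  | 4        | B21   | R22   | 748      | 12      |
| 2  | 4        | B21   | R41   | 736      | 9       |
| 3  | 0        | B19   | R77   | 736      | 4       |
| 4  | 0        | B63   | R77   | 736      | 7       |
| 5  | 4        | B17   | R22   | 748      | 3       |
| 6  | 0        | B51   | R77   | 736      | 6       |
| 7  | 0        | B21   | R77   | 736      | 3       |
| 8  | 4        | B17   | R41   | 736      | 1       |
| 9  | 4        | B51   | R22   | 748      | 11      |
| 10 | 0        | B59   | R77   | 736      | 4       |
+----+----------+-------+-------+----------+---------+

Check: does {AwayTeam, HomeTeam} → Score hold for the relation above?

(AwayTeam=4, HomeTeam=748): rows 1, 5, 9 → Score = R22, R22, R22 ✓
(AwayTeam=4, HomeTeam=736): rows 2, 8 → Score = R41, R41 ✓
(AwayTeam=0, HomeTeam=736): rows 3, 4, 6, 7, 10 → Score = R77, R77, R77, R77, R77 ✓
Every {AwayTeam, HomeTeam} value is associated with a single Score value, so {AwayTeam, HomeTeam} → Score holds.

Yes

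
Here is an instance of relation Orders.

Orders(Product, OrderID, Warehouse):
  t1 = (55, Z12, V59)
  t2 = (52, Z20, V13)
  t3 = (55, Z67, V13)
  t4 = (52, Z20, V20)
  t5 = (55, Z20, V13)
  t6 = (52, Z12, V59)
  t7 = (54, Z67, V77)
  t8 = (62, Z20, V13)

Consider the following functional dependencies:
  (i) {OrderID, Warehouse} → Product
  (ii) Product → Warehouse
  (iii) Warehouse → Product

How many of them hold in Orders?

(i) {OrderID, Warehouse} → Product: (OrderID=Z12, Warehouse=V59): rows 1, 6 → Product takes values {55, 52} — violation; (OrderID=Z20, Warehouse=V13): rows 2, 5, 8 → Product takes values {52, 55, 62} — violation — fails.
(ii) Product → Warehouse: Product=55: rows 1, 3, 5 → Warehouse takes values {V59, V13} — violation; Product=52: rows 2, 4, 6 → Warehouse takes values {V13, V20, V59} — violation — fails.
(iii) Warehouse → Product: Warehouse=V59: rows 1, 6 → Product takes values {55, 52} — violation; Warehouse=V13: rows 2, 3, 5, 8 → Product takes values {52, 55, 62} — violation — fails.
None of the 3 dependencies hold.

0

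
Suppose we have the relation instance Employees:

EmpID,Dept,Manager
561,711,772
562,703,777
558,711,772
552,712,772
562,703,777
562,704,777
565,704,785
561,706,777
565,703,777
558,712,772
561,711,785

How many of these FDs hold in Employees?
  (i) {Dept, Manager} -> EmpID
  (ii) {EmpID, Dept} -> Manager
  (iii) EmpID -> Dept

0

(i) {Dept, Manager} -> EmpID: (Dept=711, Manager=772): 2 rows → EmpID takes values {561, 558} — violation; (Dept=703, Manager=777): 3 rows → EmpID takes values {562, 565} — violation; (Dept=712, Manager=772): 2 rows → EmpID takes values {552, 558} — violation — fails.
(ii) {EmpID, Dept} -> Manager: (EmpID=561, Dept=711): 2 rows → Manager takes values {772, 785} — violation — fails.
(iii) EmpID -> Dept: EmpID=561: 3 rows → Dept takes values {711, 706} — violation; EmpID=562: 3 rows → Dept takes values {703, 704} — violation; EmpID=558: 2 rows → Dept takes values {711, 712} — violation; EmpID=565: 2 rows → Dept takes values {704, 703} — violation — fails.
None of the 3 dependencies hold.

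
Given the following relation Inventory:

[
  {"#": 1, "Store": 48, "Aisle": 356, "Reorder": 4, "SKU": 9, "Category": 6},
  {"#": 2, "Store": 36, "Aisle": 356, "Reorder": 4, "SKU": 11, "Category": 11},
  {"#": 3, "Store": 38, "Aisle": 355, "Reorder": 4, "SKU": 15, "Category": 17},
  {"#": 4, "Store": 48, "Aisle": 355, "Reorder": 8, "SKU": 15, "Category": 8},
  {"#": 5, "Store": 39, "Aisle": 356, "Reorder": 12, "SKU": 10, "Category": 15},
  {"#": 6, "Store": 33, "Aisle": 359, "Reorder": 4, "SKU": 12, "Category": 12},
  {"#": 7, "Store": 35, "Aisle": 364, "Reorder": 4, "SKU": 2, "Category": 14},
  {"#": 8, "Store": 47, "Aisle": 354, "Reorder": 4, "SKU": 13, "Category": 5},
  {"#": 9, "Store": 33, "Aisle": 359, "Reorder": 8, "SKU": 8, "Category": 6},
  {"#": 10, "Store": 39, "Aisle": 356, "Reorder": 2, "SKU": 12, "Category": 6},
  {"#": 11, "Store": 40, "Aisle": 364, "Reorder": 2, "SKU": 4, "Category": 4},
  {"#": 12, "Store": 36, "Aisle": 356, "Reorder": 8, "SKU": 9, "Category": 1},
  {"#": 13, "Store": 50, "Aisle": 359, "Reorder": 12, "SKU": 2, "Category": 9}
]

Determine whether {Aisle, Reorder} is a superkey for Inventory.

No

Rows 1 and 2 have the same {Aisle, Reorder} value (Aisle=356, Reorder=4) but are distinct tuples, so {Aisle, Reorder} does not determine every attribute — not a superkey.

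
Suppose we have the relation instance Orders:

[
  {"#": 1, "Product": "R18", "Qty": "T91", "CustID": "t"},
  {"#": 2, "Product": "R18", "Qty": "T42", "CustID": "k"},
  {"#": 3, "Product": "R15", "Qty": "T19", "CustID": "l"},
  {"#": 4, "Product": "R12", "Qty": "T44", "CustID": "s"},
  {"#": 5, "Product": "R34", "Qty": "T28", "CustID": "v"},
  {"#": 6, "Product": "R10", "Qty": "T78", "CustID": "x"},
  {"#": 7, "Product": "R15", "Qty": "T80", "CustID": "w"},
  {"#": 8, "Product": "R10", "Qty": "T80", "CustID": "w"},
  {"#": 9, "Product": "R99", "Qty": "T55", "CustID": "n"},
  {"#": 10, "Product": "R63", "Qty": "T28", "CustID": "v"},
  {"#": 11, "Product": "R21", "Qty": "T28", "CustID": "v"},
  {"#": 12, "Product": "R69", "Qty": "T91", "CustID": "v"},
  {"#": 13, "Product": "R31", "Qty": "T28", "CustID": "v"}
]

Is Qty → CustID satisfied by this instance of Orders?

No

Qty=T91: rows 1, 12 → CustID takes values {t, v} — violation
Qty=T42: row 2 → CustID = k ✓
Qty=T19: row 3 → CustID = l ✓
Qty=T44: row 4 → CustID = s ✓
Qty=T28: rows 5, 10, 11, 13 → CustID = v, v, v, v ✓
Qty=T78: row 6 → CustID = x ✓
Qty=T80: rows 7, 8 → CustID = w, w ✓
Qty=T55: row 9 → CustID = n ✓
Two rows agree on Qty but differ on CustID, so Qty → CustID does not hold.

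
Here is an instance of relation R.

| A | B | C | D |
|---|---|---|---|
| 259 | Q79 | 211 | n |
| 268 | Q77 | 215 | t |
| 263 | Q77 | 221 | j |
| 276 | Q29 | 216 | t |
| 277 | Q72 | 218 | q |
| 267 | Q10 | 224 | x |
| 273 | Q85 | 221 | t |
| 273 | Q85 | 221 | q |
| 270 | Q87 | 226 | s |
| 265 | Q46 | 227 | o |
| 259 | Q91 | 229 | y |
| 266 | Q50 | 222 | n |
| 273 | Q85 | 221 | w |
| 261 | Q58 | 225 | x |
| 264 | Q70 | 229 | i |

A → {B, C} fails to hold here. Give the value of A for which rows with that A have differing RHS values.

259

A=259: 2 rows → {B,C} takes values {(Q79, 211), (Q91, 229)} — violation
A=268: 1 row → {B,C} = (Q77, 215) ✓
A=263: 1 row → {B,C} = (Q77, 221) ✓
A=276: 1 row → {B,C} = (Q29, 216) ✓
A=277: 1 row → {B,C} = (Q72, 218) ✓
A=267: 1 row → {B,C} = (Q10, 224) ✓
A=273: 3 rows → {B,C} = (Q85, 221), (Q85, 221), (Q85, 221) ✓
A=270: 1 row → {B,C} = (Q87, 226) ✓
A=265: 1 row → {B,C} = (Q46, 227) ✓
A=266: 1 row → {B,C} = (Q50, 222) ✓
A=261: 1 row → {B,C} = (Q58, 225) ✓
A=264: 1 row → {B,C} = (Q70, 229) ✓
The only A value with inconsistent RHS is A=259.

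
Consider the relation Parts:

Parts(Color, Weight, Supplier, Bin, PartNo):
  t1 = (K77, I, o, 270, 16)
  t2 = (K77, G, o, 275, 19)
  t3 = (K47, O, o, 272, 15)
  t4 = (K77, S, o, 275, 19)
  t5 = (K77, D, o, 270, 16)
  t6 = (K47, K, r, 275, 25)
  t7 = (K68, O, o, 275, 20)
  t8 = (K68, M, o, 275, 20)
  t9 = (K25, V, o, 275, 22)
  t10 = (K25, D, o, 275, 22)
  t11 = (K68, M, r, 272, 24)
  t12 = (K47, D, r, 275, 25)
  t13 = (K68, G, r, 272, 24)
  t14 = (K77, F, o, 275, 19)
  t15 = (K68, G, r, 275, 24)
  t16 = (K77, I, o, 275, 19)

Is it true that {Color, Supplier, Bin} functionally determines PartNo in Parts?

(Color=K77, Supplier=o, Bin=270): rows 1, 5 → PartNo = 16, 16 ✓
(Color=K77, Supplier=o, Bin=275): rows 2, 4, 14, 16 → PartNo = 19, 19, 19, 19 ✓
(Color=K47, Supplier=o, Bin=272): row 3 → PartNo = 15 ✓
(Color=K47, Supplier=r, Bin=275): rows 6, 12 → PartNo = 25, 25 ✓
(Color=K68, Supplier=o, Bin=275): rows 7, 8 → PartNo = 20, 20 ✓
(Color=K25, Supplier=o, Bin=275): rows 9, 10 → PartNo = 22, 22 ✓
(Color=K68, Supplier=r, Bin=272): rows 11, 13 → PartNo = 24, 24 ✓
(Color=K68, Supplier=r, Bin=275): row 15 → PartNo = 24 ✓
Every {Color, Supplier, Bin} value is associated with a single PartNo value, so {Color, Supplier, Bin} -> PartNo holds.

Yes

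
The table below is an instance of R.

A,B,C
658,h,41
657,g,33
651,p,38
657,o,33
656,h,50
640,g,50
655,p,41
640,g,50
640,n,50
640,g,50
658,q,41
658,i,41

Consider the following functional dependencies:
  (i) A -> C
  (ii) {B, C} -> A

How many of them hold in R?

(i) A -> C: every LHS value maps to a single RHS value — holds.
(ii) {B, C} -> A: every LHS value maps to a single RHS value — holds.
2 of the 2 dependencies hold.

2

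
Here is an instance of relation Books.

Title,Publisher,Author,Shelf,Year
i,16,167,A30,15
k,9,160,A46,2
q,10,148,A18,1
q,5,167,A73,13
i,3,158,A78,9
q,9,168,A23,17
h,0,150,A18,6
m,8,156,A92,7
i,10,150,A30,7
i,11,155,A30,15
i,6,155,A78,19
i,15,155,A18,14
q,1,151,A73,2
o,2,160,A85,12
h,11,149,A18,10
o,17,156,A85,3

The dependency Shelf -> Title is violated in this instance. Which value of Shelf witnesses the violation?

A18

Shelf=A30: 3 rows → Title = i, i, i ✓
Shelf=A46: 1 row → Title = k ✓
Shelf=A18: 4 rows → Title takes values {q, h, i} — violation
Shelf=A73: 2 rows → Title = q, q ✓
Shelf=A78: 2 rows → Title = i, i ✓
Shelf=A23: 1 row → Title = q ✓
Shelf=A92: 1 row → Title = m ✓
Shelf=A85: 2 rows → Title = o, o ✓
The only Shelf value with inconsistent Title is Shelf=A18.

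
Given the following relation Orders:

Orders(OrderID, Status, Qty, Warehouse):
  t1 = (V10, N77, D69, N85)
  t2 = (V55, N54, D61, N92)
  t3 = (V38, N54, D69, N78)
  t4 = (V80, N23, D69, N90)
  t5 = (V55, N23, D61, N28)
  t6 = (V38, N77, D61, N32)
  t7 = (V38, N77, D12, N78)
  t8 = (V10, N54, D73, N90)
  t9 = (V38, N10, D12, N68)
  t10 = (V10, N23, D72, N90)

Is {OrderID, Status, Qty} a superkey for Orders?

Yes

All 10 rows have distinct {OrderID, Status, Qty} values, so {OrderID, Status, Qty} → (all attributes) holds and {OrderID, Status, Qty} is a superkey.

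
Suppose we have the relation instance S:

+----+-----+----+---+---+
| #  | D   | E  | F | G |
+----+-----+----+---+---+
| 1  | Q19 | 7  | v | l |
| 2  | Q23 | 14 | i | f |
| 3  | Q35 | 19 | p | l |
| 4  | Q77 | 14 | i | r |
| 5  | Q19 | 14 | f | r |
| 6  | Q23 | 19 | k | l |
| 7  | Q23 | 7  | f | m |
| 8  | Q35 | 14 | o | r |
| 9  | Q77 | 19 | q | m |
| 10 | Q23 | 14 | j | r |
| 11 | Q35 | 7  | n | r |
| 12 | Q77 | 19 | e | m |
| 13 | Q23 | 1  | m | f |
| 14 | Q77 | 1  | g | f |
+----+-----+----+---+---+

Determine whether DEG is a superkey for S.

Rows 9 and 12 have the same DEG value (D=Q77, E=19, G=m) but are distinct tuples, so DEG does not determine every attribute — not a superkey.

No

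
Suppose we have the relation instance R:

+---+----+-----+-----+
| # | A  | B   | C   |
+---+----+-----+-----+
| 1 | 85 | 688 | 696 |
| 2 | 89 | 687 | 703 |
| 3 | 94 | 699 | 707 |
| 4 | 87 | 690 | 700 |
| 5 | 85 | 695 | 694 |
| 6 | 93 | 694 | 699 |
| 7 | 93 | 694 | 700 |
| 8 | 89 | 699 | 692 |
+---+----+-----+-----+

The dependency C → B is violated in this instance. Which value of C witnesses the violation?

700

C=696: row 1 → B = 688 ✓
C=703: row 2 → B = 687 ✓
C=707: row 3 → B = 699 ✓
C=700: rows 4, 7 → B takes values {690, 694} — violation
C=694: row 5 → B = 695 ✓
C=699: row 6 → B = 694 ✓
C=692: row 8 → B = 699 ✓
The only C value with inconsistent B is C=700.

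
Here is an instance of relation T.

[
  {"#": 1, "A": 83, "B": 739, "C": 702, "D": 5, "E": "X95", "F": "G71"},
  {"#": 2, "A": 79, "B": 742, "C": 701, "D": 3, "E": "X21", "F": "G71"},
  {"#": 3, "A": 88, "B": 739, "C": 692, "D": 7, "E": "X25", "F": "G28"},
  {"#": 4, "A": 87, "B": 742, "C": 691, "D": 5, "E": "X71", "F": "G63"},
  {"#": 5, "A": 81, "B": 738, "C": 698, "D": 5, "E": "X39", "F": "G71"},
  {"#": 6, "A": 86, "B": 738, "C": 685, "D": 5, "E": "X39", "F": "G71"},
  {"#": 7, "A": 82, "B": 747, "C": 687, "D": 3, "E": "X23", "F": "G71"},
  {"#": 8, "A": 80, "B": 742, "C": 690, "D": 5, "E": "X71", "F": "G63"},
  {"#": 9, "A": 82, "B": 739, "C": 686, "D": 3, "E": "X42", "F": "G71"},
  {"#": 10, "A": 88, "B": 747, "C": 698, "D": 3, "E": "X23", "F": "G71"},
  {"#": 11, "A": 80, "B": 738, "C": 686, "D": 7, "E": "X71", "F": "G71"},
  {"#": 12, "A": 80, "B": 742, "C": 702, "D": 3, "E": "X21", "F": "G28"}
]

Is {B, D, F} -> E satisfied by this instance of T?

(B=739, D=5, F=G71): row 1 → E = X95 ✓
(B=742, D=3, F=G71): row 2 → E = X21 ✓
(B=739, D=7, F=G28): row 3 → E = X25 ✓
(B=742, D=5, F=G63): rows 4, 8 → E = X71, X71 ✓
(B=738, D=5, F=G71): rows 5, 6 → E = X39, X39 ✓
(B=747, D=3, F=G71): rows 7, 10 → E = X23, X23 ✓
(B=739, D=3, F=G71): row 9 → E = X42 ✓
(B=738, D=7, F=G71): row 11 → E = X71 ✓
(B=742, D=3, F=G28): row 12 → E = X21 ✓
Every {B, D, F} value is associated with a single E value, so {B, D, F} -> E holds.

Yes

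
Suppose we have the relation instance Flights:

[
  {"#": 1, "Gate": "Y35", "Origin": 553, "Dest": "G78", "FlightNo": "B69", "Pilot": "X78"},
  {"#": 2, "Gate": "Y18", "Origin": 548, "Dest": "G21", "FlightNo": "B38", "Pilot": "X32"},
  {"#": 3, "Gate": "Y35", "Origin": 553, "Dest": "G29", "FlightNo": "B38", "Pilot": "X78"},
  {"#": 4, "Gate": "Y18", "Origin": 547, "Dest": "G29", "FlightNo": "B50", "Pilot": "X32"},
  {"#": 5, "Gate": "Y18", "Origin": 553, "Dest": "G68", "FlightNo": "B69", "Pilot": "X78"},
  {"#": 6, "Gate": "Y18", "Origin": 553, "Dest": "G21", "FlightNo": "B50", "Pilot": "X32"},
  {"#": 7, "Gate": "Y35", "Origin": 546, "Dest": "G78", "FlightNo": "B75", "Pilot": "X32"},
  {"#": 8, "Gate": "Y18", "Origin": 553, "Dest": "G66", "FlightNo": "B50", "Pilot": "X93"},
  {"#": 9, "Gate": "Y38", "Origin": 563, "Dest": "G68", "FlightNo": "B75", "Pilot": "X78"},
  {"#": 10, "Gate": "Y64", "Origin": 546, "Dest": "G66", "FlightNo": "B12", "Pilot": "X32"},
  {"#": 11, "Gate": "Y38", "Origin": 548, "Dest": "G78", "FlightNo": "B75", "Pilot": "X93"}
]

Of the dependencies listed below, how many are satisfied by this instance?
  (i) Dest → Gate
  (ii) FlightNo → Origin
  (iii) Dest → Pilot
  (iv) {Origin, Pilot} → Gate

(i) Dest → Gate: Dest=G78: rows 1, 7, 11 → Gate takes values {Y35, Y38} — violation; Dest=G29: rows 3, 4 → Gate takes values {Y35, Y18} — violation; Dest=G68: rows 5, 9 → Gate takes values {Y18, Y38} — violation; Dest=G66: rows 8, 10 → Gate takes values {Y18, Y64} — violation — fails.
(ii) FlightNo → Origin: FlightNo=B38: rows 2, 3 → Origin takes values {548, 553} — violation; FlightNo=B50: rows 4, 6, 8 → Origin takes values {547, 553} — violation; FlightNo=B75: rows 7, 9, 11 → Origin takes values {546, 563, 548} — violation — fails.
(iii) Dest → Pilot: Dest=G78: rows 1, 7, 11 → Pilot takes values {X78, X32, X93} — violation; Dest=G29: rows 3, 4 → Pilot takes values {X78, X32} — violation; Dest=G66: rows 8, 10 → Pilot takes values {X93, X32} — violation — fails.
(iv) {Origin, Pilot} → Gate: (Origin=553, Pilot=X78): rows 1, 3, 5 → Gate takes values {Y35, Y18} — violation; (Origin=546, Pilot=X32): rows 7, 10 → Gate takes values {Y35, Y64} — violation — fails.
None of the 4 dependencies hold.

0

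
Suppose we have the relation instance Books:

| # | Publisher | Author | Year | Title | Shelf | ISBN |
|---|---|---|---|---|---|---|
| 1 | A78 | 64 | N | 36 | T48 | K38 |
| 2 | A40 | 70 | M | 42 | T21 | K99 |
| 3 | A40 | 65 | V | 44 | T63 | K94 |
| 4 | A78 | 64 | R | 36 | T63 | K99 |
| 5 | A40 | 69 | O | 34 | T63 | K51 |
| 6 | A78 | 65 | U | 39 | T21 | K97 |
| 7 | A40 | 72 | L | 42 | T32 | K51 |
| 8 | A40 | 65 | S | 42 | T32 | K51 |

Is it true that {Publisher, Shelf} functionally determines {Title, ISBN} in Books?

(Publisher=A78, Shelf=T48): row 1 → {Title,ISBN} = (36, K38) ✓
(Publisher=A40, Shelf=T21): row 2 → {Title,ISBN} = (42, K99) ✓
(Publisher=A40, Shelf=T63): rows 3, 5 → {Title,ISBN} takes values {(44, K94), (34, K51)} — violation
(Publisher=A78, Shelf=T63): row 4 → {Title,ISBN} = (36, K99) ✓
(Publisher=A78, Shelf=T21): row 6 → {Title,ISBN} = (39, K97) ✓
(Publisher=A40, Shelf=T32): rows 7, 8 → {Title,ISBN} = (42, K51), (42, K51) ✓
Two rows agree on {Publisher, Shelf} but differ on {Title, ISBN}, so {Publisher, Shelf} → {Title, ISBN} does not hold.

No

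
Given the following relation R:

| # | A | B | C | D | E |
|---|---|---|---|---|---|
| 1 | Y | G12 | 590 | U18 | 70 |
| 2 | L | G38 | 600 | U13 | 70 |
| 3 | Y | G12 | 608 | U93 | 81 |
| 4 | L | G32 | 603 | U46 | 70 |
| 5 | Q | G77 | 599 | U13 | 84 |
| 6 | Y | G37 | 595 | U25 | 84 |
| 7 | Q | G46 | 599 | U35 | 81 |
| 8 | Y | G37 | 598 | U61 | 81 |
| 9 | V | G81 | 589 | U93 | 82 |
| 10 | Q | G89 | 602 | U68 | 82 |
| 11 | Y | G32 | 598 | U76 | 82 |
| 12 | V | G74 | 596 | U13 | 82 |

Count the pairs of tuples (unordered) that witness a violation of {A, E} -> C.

3

(A=L, E=70): violating pairs (2,4) — 1 pair.
(A=Y, E=81): violating pairs (3,8) — 1 pair.
(A=V, E=82): violating pairs (9,12) — 1 pair.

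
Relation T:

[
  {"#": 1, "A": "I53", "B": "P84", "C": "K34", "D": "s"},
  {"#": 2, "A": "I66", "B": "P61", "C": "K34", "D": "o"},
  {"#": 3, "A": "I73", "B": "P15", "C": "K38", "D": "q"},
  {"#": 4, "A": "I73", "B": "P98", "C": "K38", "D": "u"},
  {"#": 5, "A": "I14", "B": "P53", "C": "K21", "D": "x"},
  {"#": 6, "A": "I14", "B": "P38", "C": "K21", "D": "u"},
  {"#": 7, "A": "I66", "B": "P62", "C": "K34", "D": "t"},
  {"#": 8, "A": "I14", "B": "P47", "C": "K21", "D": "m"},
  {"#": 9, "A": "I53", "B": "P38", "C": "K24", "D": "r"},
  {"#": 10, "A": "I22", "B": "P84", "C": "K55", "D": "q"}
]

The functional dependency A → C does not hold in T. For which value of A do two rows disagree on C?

A=I53: rows 1, 9 → C takes values {K34, K24} — violation
A=I66: rows 2, 7 → C = K34, K34 ✓
A=I73: rows 3, 4 → C = K38, K38 ✓
A=I14: rows 5, 6, 8 → C = K21, K21, K21 ✓
A=I22: row 10 → C = K55 ✓
The only A value with inconsistent C is A=I53.

I53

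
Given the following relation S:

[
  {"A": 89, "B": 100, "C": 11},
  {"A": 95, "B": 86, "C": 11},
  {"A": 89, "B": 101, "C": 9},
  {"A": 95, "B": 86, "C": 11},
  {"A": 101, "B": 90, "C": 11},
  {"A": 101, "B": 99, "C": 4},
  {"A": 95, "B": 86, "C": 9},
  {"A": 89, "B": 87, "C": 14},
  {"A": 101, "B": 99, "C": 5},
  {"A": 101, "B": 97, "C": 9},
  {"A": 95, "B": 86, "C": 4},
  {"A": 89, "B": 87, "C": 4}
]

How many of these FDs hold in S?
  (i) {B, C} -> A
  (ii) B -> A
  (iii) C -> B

2

(i) {B, C} -> A: every LHS value maps to a single RHS value — holds.
(ii) B -> A: every LHS value maps to a single RHS value — holds.
(iii) C -> B: C=11: 4 rows → B takes values {100, 86, 90} — violation; C=9: 3 rows → B takes values {101, 86, 97} — violation; C=4: 3 rows → B takes values {99, 86, 87} — violation — fails.
2 of the 3 dependencies hold.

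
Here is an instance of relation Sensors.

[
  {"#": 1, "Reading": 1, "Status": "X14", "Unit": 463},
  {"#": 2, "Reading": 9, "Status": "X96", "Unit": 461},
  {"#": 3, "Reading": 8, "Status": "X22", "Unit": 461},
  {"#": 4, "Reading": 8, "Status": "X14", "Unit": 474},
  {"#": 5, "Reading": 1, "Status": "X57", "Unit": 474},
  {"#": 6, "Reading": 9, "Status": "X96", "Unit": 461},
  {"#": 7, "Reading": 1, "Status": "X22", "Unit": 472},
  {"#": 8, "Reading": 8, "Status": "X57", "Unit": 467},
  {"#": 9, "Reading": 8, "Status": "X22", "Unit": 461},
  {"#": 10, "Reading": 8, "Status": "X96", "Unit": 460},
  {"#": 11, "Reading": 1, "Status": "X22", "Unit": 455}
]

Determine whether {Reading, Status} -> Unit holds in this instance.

(Reading=1, Status=X14): row 1 → Unit = 463 ✓
(Reading=9, Status=X96): rows 2, 6 → Unit = 461, 461 ✓
(Reading=8, Status=X22): rows 3, 9 → Unit = 461, 461 ✓
(Reading=8, Status=X14): row 4 → Unit = 474 ✓
(Reading=1, Status=X57): row 5 → Unit = 474 ✓
(Reading=1, Status=X22): rows 7, 11 → Unit takes values {472, 455} — violation
(Reading=8, Status=X57): row 8 → Unit = 467 ✓
(Reading=8, Status=X96): row 10 → Unit = 460 ✓
Two rows agree on {Reading, Status} but differ on Unit, so {Reading, Status} -> Unit does not hold.

No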